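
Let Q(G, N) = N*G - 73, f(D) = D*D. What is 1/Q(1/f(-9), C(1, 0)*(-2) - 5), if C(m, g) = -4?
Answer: -27/1970 ≈ -0.013706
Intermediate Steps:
f(D) = D²
Q(G, N) = -73 + G*N (Q(G, N) = G*N - 73 = -73 + G*N)
1/Q(1/f(-9), C(1, 0)*(-2) - 5) = 1/(-73 + (-4*(-2) - 5)/((-9)²)) = 1/(-73 + (8 - 5)/81) = 1/(-73 + (1/81)*3) = 1/(-73 + 1/27) = 1/(-1970/27) = -27/1970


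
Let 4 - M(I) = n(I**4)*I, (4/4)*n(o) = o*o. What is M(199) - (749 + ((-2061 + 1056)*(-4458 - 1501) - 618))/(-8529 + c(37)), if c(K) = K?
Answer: -2078058060649573602387107/4246 ≈ -4.8942e+20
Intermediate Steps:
n(o) = o**2 (n(o) = o*o = o**2)
M(I) = 4 - I**9 (M(I) = 4 - (I**4)**2*I = 4 - I**8*I = 4 - I**9)
M(199) - (749 + ((-2061 + 1056)*(-4458 - 1501) - 618))/(-8529 + c(37)) = (4 - 1*199**9) - (749 + ((-2061 + 1056)*(-4458 - 1501) - 618))/(-8529 + 37) = (4 - 1*489415464119070561799) - (749 + (-1005*(-5959) - 618))/(-8492) = (4 - 489415464119070561799) - (749 + (5988795 - 618))*(-1)/8492 = -489415464119070561795 - (749 + 5988177)*(-1)/8492 = -489415464119070561795 - 5988926*(-1)/8492 = -489415464119070561795 - 1*(-2994463/4246) = -489415464119070561795 + 2994463/4246 = -2078058060649573602387107/4246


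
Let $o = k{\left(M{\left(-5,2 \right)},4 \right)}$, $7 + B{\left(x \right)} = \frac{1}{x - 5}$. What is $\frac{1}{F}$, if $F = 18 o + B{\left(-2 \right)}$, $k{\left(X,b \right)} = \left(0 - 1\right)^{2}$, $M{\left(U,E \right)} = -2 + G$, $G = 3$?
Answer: $\frac{7}{76} \approx 0.092105$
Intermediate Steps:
$B{\left(x \right)} = -7 + \frac{1}{-5 + x}$ ($B{\left(x \right)} = -7 + \frac{1}{x - 5} = -7 + \frac{1}{-5 + x}$)
$M{\left(U,E \right)} = 1$ ($M{\left(U,E \right)} = -2 + 3 = 1$)
$k{\left(X,b \right)} = 1$ ($k{\left(X,b \right)} = \left(-1\right)^{2} = 1$)
$o = 1$
$F = \frac{76}{7}$ ($F = 18 \cdot 1 + \frac{36 - -14}{-5 - 2} = 18 + \frac{36 + 14}{-7} = 18 - \frac{50}{7} = \frac{76}{7} \approx 10.857$)
$\frac{1}{F} = \frac{1}{\frac{76}{7}} = \frac{7}{76}$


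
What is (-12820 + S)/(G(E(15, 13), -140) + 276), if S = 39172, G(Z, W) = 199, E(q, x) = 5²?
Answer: 26352/475 ≈ 55.478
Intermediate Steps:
E(q, x) = 25
(-12820 + S)/(G(E(15, 13), -140) + 276) = (-12820 + 39172)/(199 + 276) = 26352/475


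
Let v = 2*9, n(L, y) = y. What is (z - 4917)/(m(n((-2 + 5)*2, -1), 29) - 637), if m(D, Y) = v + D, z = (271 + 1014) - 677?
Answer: 139/20 ≈ 6.9500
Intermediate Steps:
z = 608 (z = 1285 - 677 = 608)
v = 18
m(D, Y) = 18 + D
(z - 4917)/(m(n((-2 + 5)*2, -1), 29) - 637) = (608 - 4917)/((18 - 1) - 637) = -4309/(17 - 637) = -4309/(-620) = -4309*(-1/620) = 139/20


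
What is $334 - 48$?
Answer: $286$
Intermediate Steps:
$334 - 48 = 286$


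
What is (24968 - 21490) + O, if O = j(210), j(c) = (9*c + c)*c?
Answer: 444478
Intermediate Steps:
j(c) = 10*c² (j(c) = (10*c)*c = 10*c²)
O = 441000 (O = 10*210² = 10*44100 = 441000)
(24968 - 21490) + O = (24968 - 21490) + 441000 = 3478 + 441000 = 444478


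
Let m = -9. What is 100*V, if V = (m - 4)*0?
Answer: 0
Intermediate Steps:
V = 0 (V = (-9 - 4)*0 = -13*0 = 0)
100*V = 100*0 = 0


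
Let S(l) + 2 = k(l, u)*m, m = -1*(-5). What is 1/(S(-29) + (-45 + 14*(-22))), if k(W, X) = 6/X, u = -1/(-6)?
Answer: -1/175 ≈ -0.0057143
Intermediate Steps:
u = ⅙ (u = -1*(-⅙) = ⅙ ≈ 0.16667)
m = 5
S(l) = 178 (S(l) = -2 + (6/(⅙))*5 = -2 + (6*6)*5 = -2 + 36*5 = -2 + 180 = 178)
1/(S(-29) + (-45 + 14*(-22))) = 1/(178 + (-45 + 14*(-22))) = 1/(178 + (-45 - 308)) = 1/(178 - 353) = 1/(-175) = -1/175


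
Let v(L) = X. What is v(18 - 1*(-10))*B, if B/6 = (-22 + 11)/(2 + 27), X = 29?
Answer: -66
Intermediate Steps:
v(L) = 29
B = -66/29 (B = 6*((-22 + 11)/(2 + 27)) = 6*(-11/29) = -66/29 ≈ -2.2759)
v(18 - 1*(-10))*B = 29*(-66/29) = -66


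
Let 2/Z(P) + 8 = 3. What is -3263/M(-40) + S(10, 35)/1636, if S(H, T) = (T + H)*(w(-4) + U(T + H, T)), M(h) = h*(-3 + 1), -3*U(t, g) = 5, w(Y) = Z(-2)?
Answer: -1336427/32720 ≈ -40.844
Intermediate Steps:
Z(P) = -⅖ (Z(P) = 2/(-8 + 3) = 2/(-5) = 2*(-⅕) = -⅖)
w(Y) = -⅖
U(t, g) = -5/3 (U(t, g) = -⅓*5 = -5/3)
M(h) = -2*h (M(h) = h*(-2) = -2*h)
S(H, T) = -31*H/15 - 31*T/15 (S(H, T) = (T + H)*(-⅖ - 5/3) = (H + T)*(-31/15) = -31*H/15 - 31*T/15)
-3263/M(-40) + S(10, 35)/1636 = -3263/((-2*(-40))) + (-31/15*10 - 31/15*35)/1636 = -3263/80 + (-62/3 - 217/3)*(1/1636) = -3263*1/80 - 93*1/1636 = -3263/80 - 93/1636 = -1336427/32720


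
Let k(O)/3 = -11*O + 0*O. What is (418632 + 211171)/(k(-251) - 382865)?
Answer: -629803/374582 ≈ -1.6813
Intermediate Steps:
k(O) = -33*O (k(O) = 3*(-11*O + 0*O) = 3*(-11*O + 0) = 3*(-11*O) = -33*O)
(418632 + 211171)/(k(-251) - 382865) = (418632 + 211171)/(-33*(-251) - 382865) = 629803/(8283 - 382865) = 629803/(-374582) = 629803*(-1/374582) = -629803/374582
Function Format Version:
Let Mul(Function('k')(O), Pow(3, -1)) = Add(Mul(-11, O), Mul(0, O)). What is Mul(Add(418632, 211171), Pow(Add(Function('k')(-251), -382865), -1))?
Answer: Rational(-629803, 374582) ≈ -1.6813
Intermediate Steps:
Function('k')(O) = Mul(-33, O) (Function('k')(O) = Mul(3, Add(Mul(-11, O), Mul(0, O))) = Mul(3, Add(Mul(-11, O), 0)) = Mul(3, Mul(-11, O)) = Mul(-33, O))
Mul(Add(418632, 211171), Pow(Add(Function('k')(-251), -382865), -1)) = Mul(Add(418632, 211171), Pow(Add(Mul(-33, -251), -382865), -1)) = Mul(629803, Pow(Add(8283, -382865), -1)) = Mul(629803, Pow(-374582, -1)) = Mul(629803, Rational(-1, 374582)) = Rational(-629803, 374582)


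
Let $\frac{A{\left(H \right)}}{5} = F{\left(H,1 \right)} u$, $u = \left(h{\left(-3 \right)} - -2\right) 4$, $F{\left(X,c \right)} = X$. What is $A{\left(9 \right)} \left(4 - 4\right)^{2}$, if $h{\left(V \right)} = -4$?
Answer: $0$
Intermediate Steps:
$u = -8$ ($u = \left(-4 - -2\right) 4 = \left(-4 + \left(-1 + 3\right)\right) 4 = \left(-4 + 2\right) 4 = \left(-2\right) 4 = -8$)
$A{\left(H \right)} = - 40 H$ ($A{\left(H \right)} = 5 H \left(-8\right) = 5 \left(- 8 H\right) = - 40 H$)
$A{\left(9 \right)} \left(4 - 4\right)^{2} = \left(-40\right) 9 \left(4 - 4\right)^{2} = - 360 \cdot 0^{2} = \left(-360\right) 0 = 0$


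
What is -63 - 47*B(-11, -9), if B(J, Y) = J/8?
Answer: 13/8 ≈ 1.6250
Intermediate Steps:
B(J, Y) = J/8 (B(J, Y) = J*(⅛) = J/8)
-63 - 47*B(-11, -9) = -63 - 47*(-11)/8 = -63 - 47*(-11/8) = -63 + 517/8 = 13/8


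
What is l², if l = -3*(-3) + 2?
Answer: 121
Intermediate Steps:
l = 11 (l = 9 + 2 = 11)
l² = 11² = 121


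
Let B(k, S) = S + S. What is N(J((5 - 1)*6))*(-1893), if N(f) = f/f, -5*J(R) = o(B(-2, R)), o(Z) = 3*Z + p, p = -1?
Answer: -1893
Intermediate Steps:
B(k, S) = 2*S
o(Z) = -1 + 3*Z (o(Z) = 3*Z - 1 = -1 + 3*Z)
J(R) = 1/5 - 6*R/5 (J(R) = -(-1 + 3*(2*R))/5 = -(-1 + 6*R)/5 = 1/5 - 6*R/5)
N(f) = 1
N(J((5 - 1)*6))*(-1893) = 1*(-1893) = -1893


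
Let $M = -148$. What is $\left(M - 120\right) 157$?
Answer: $-42076$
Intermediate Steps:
$\left(M - 120\right) 157 = \left(-148 - 120\right) 157 = \left(-268\right) 157 = -42076$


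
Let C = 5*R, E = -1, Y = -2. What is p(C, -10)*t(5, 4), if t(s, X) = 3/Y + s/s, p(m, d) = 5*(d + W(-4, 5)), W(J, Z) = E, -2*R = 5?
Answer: 55/2 ≈ 27.500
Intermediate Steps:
R = -5/2 (R = -1/2*5 = -5/2 ≈ -2.5000)
W(J, Z) = -1
C = -25/2 (C = 5*(-5/2) = -25/2 ≈ -12.500)
p(m, d) = -5 + 5*d (p(m, d) = 5*(d - 1) = 5*(-1 + d) = -5 + 5*d)
t(s, X) = -1/2 (t(s, X) = 3/(-2) + s/s = 3*(-1/2) + 1 = -3/2 + 1 = -1/2)
p(C, -10)*t(5, 4) = (-5 + 5*(-10))*(-1/2) = (-5 - 50)*(-1/2) = -55*(-1/2) = 55/2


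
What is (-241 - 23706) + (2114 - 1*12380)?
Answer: -34213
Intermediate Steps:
(-241 - 23706) + (2114 - 1*12380) = -23947 + (2114 - 12380) = -23947 - 10266 = -34213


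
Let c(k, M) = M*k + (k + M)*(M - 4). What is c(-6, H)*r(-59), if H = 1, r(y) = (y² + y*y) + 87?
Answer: 63441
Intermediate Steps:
r(y) = 87 + 2*y² (r(y) = (y² + y²) + 87 = 2*y² + 87 = 87 + 2*y²)
c(k, M) = M*k + (-4 + M)*(M + k) (c(k, M) = M*k + (M + k)*(-4 + M) = M*k + (-4 + M)*(M + k))
c(-6, H)*r(-59) = (1² - 4*1 - 4*(-6) + 2*1*(-6))*(87 + 2*(-59)²) = (1 - 4 + 24 - 12)*(87 + 2*3481) = 9*(87 + 6962) = 9*7049 = 63441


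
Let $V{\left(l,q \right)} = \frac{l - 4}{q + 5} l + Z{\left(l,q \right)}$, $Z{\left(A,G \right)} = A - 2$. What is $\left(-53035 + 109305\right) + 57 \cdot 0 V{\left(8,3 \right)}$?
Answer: $56270$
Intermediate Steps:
$Z{\left(A,G \right)} = -2 + A$
$V{\left(l,q \right)} = -2 + l + \frac{l \left(-4 + l\right)}{5 + q}$ ($V{\left(l,q \right)} = \frac{l - 4}{q + 5} l + \left(-2 + l\right) = \frac{-4 + l}{5 + q} l + \left(-2 + l\right) = \frac{l \left(-4 + l\right)}{5 + q} + \left(-2 + l\right) = -2 + l + \frac{l \left(-4 + l\right)}{5 + q}$)
$\left(-53035 + 109305\right) + 57 \cdot 0 V{\left(8,3 \right)} = \left(-53035 + 109305\right) + 57 \cdot 0 \frac{-10 + 8 + 8^{2} + 3 \left(-2 + 8\right)}{5 + 3} = 56270 + 0 \frac{-10 + 8 + 64 + 3 \cdot 6}{8} = 56270 + 0 \frac{-10 + 8 + 64 + 18}{8} = 56270 + 0 \cdot \frac{1}{8} \cdot 80 = 56270 + 0 \cdot 10 = 56270 + 0 = 56270$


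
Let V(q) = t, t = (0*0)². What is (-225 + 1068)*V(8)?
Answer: 0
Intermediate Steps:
t = 0 (t = 0² = 0)
V(q) = 0
(-225 + 1068)*V(8) = (-225 + 1068)*0 = 843*0 = 0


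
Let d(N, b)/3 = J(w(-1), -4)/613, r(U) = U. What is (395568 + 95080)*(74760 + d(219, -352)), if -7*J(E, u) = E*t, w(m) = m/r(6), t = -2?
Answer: 157397503173032/4291 ≈ 3.6681e+10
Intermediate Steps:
w(m) = m/6
J(E, u) = 2*E/7 (J(E, u) = -E*(-2)/7 = -(-2)*E/7 = 2*E/7)
d(N, b) = -1/4291 (d(N, b) = 3*((2*((1/6)*(-1))/7)/613) = 3*(((2/7)*(-1/6))*(1/613)) = 3*(-1/21*1/613) = 3*(-1/12873) = -1/4291)
(395568 + 95080)*(74760 + d(219, -352)) = (395568 + 95080)*(74760 - 1/4291) = 490648*(320795159/4291) = 157397503173032/4291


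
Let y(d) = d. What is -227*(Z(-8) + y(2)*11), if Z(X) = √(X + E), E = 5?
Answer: -4994 - 227*I*√3 ≈ -4994.0 - 393.18*I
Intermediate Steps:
Z(X) = √(5 + X) (Z(X) = √(X + 5) = √(5 + X))
-227*(Z(-8) + y(2)*11) = -227*(√(5 - 8) + 2*11) = -227*(√(-3) + 22) = -227*(I*√3 + 22) = -227*(22 + I*√3) = -4994 - 227*I*√3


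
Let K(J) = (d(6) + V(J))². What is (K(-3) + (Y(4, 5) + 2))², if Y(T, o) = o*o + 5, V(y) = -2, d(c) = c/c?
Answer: 1089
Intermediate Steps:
d(c) = 1
K(J) = 1 (K(J) = (1 - 2)² = (-1)² = 1)
Y(T, o) = 5 + o² (Y(T, o) = o² + 5 = 5 + o²)
(K(-3) + (Y(4, 5) + 2))² = (1 + ((5 + 5²) + 2))² = (1 + ((5 + 25) + 2))² = (1 + (30 + 2))² = (1 + 32)² = 33² = 1089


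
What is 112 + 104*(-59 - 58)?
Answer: -12056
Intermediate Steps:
112 + 104*(-59 - 58) = 112 + 104*(-117) = 112 - 12168 = -12056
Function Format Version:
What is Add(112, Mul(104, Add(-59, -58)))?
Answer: -12056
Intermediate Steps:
Add(112, Mul(104, Add(-59, -58))) = Add(112, Mul(104, -117)) = Add(112, -12168) = -12056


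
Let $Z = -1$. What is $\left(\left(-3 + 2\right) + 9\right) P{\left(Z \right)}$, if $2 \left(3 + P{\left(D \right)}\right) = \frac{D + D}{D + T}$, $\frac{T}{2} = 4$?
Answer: $- \frac{176}{7} \approx -25.143$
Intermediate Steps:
$T = 8$ ($T = 2 \cdot 4 = 8$)
$P{\left(D \right)} = -3 + \frac{D}{8 + D}$ ($P{\left(D \right)} = -3 + \frac{\left(D + D\right) \frac{1}{D + 8}}{2} = -3 + \frac{2 D \frac{1}{8 + D}}{2} = -3 + \frac{D}{8 + D}$)
$\left(\left(-3 + 2\right) + 9\right) P{\left(Z \right)} = \left(\left(-3 + 2\right) + 9\right) \frac{2 \left(-12 - -1\right)}{8 - 1} = \left(-1 + 9\right) \frac{2 \left(-12 + 1\right)}{7} = 8 \cdot 2 \cdot \frac{1}{7} \left(-11\right) = 8 \left(- \frac{22}{7}\right) = - \frac{176}{7}$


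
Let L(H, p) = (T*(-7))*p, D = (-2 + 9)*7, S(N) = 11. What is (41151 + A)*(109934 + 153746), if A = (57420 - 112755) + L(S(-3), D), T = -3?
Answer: -3468710400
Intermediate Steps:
D = 49 (D = 7*7 = 49)
L(H, p) = 21*p (L(H, p) = (-3*(-7))*p = 21*p)
A = -54306 (A = (57420 - 112755) + 21*49 = -55335 + 1029 = -54306)
(41151 + A)*(109934 + 153746) = (41151 - 54306)*(109934 + 153746) = -13155*263680 = -3468710400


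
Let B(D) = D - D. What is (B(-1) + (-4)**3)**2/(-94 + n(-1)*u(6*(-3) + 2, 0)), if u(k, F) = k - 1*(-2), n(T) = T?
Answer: -256/5 ≈ -51.200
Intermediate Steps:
B(D) = 0
u(k, F) = 2 + k (u(k, F) = k + 2 = 2 + k)
(B(-1) + (-4)**3)**2/(-94 + n(-1)*u(6*(-3) + 2, 0)) = (0 + (-4)**3)**2/(-94 - (2 + (6*(-3) + 2))) = (0 - 64)**2/(-94 - (2 + (-18 + 2))) = (-64)**2/(-94 - (2 - 16)) = 4096/(-94 - 1*(-14)) = 4096/(-94 + 14) = 4096/(-80) = 4096*(-1/80) = -256/5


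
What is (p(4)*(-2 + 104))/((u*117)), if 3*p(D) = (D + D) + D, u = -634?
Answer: -68/12363 ≈ -0.0055003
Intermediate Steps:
p(D) = D (p(D) = ((D + D) + D)/3 = (2*D + D)/3 = (3*D)/3 = D)
(p(4)*(-2 + 104))/((u*117)) = (4*(-2 + 104))/((-634*117)) = (4*102)/(-74178) = 408*(-1/74178) = -68/12363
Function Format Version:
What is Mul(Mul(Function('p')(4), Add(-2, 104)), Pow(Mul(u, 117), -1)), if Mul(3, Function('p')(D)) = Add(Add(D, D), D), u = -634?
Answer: Rational(-68, 12363) ≈ -0.0055003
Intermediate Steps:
Function('p')(D) = D (Function('p')(D) = Mul(Rational(1, 3), Add(Add(D, D), D)) = Mul(Rational(1, 3), Add(Mul(2, D), D)) = Mul(Rational(1, 3), Mul(3, D)) = D)
Mul(Mul(Function('p')(4), Add(-2, 104)), Pow(Mul(u, 117), -1)) = Mul(Mul(4, Add(-2, 104)), Pow(Mul(-634, 117), -1)) = Mul(Mul(4, 102), Pow(-74178, -1)) = Mul(408, Rational(-1, 74178)) = Rational(-68, 12363)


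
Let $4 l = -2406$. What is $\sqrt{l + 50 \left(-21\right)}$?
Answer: $\frac{3 i \sqrt{734}}{2} \approx 40.639 i$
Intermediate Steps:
$l = - \frac{1203}{2}$ ($l = \frac{1}{4} \left(-2406\right) = - \frac{1203}{2} \approx -601.5$)
$\sqrt{l + 50 \left(-21\right)} = \sqrt{- \frac{1203}{2} + 50 \left(-21\right)} = \sqrt{- \frac{1203}{2} - 1050} = \sqrt{- \frac{3303}{2}} = \frac{3 i \sqrt{734}}{2}$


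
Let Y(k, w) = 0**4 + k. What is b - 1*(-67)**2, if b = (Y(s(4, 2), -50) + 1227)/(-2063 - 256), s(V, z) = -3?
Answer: -3470405/773 ≈ -4489.5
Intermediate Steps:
Y(k, w) = k (Y(k, w) = 0 + k = k)
b = -408/773 (b = (-3 + 1227)/(-2063 - 256) = 1224/(-2319) = 1224*(-1/2319) = -408/773 ≈ -0.52781)
b - 1*(-67)**2 = -408/773 - 1*(-67)**2 = -408/773 - 1*4489 = -408/773 - 4489 = -3470405/773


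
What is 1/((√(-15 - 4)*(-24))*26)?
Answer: I*√19/11856 ≈ 0.00036765*I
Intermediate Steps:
1/((√(-15 - 4)*(-24))*26) = 1/((√(-19)*(-24))*26) = 1/(((I*√19)*(-24))*26) = 1/(-24*I*√19*26) = 1/(-624*I*√19) = I*√19/11856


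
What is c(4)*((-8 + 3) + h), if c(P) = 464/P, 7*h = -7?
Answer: -696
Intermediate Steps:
h = -1 (h = (⅐)*(-7) = -1)
c(4)*((-8 + 3) + h) = (464/4)*((-8 + 3) - 1) = (464*(¼))*(-5 - 1) = 116*(-6) = -696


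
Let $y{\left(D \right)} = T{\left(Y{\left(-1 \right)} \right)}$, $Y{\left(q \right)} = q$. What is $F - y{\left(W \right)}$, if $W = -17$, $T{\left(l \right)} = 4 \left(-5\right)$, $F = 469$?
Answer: $489$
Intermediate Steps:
$T{\left(l \right)} = -20$
$y{\left(D \right)} = -20$
$F - y{\left(W \right)} = 469 - -20 = 469 + 20 = 489$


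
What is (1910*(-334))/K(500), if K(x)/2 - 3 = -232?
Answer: 318970/229 ≈ 1392.9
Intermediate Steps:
K(x) = -458 (K(x) = 6 + 2*(-232) = 6 - 464 = -458)
(1910*(-334))/K(500) = (1910*(-334))/(-458) = -637940*(-1/458) = 318970/229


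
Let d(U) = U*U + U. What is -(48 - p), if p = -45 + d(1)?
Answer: -91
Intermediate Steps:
d(U) = U + U² (d(U) = U² + U = U + U²)
p = -43 (p = -45 + 1*(1 + 1) = -45 + 1*2 = -45 + 2 = -43)
-(48 - p) = -(48 - 1*(-43)) = -(48 + 43) = -1*91 = -91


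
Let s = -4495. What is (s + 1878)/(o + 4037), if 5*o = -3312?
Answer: -13085/16873 ≈ -0.77550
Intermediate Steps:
o = -3312/5 (o = (⅕)*(-3312) = -3312/5 ≈ -662.40)
(s + 1878)/(o + 4037) = (-4495 + 1878)/(-3312/5 + 4037) = -2617/16873/5 = -2617*5/16873 = -13085/16873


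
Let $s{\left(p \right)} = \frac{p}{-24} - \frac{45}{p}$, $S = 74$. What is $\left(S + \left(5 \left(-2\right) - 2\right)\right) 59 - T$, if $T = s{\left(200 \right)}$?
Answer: $\frac{439987}{120} \approx 3666.6$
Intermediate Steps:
$s{\left(p \right)} = - \frac{45}{p} - \frac{p}{24}$ ($s{\left(p \right)} = p \left(- \frac{1}{24}\right) - \frac{45}{p} = - \frac{p}{24} - \frac{45}{p} = - \frac{45}{p} - \frac{p}{24}$)
$T = - \frac{1027}{120}$ ($T = - \frac{45}{200} - \frac{25}{3} = \left(-45\right) \frac{1}{200} - \frac{25}{3} = - \frac{9}{40} - \frac{25}{3} = - \frac{1027}{120} \approx -8.5583$)
$\left(S + \left(5 \left(-2\right) - 2\right)\right) 59 - T = \left(74 + \left(5 \left(-2\right) - 2\right)\right) 59 - - \frac{1027}{120} = \left(74 - 12\right) 59 + \frac{1027}{120} = 62 \cdot 59 + \frac{1027}{120} = 3658 + \frac{1027}{120} = \frac{439987}{120}$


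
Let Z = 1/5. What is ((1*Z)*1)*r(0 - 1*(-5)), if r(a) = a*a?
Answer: 5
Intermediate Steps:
r(a) = a²
Z = ⅕ ≈ 0.20000
((1*Z)*1)*r(0 - 1*(-5)) = ((1*(⅕))*1)*(0 - 1*(-5))² = ((⅕)*1)*(0 + 5)² = (⅕)*5² = (⅕)*25 = 5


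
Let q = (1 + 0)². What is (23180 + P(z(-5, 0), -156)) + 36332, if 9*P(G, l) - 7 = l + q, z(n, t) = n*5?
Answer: 535460/9 ≈ 59496.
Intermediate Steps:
z(n, t) = 5*n
q = 1 (q = 1² = 1)
P(G, l) = 8/9 + l/9 (P(G, l) = 7/9 + (l + 1)/9 = 7/9 + (1 + l)/9 = 7/9 + (⅑ + l/9) = 8/9 + l/9)
(23180 + P(z(-5, 0), -156)) + 36332 = (23180 + (8/9 + (⅑)*(-156))) + 36332 = (23180 + (8/9 - 52/3)) + 36332 = (23180 - 148/9) + 36332 = 208472/9 + 36332 = 535460/9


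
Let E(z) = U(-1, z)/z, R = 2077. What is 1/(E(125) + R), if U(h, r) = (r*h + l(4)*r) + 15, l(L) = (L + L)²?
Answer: 25/53503 ≈ 0.00046726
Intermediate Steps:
l(L) = 4*L² (l(L) = (2*L)² = 4*L²)
U(h, r) = 15 + 64*r + h*r (U(h, r) = (r*h + (4*4²)*r) + 15 = (h*r + (4*16)*r) + 15 = (h*r + 64*r) + 15 = (64*r + h*r) + 15 = 15 + 64*r + h*r)
E(z) = (15 + 63*z)/z (E(z) = (15 + 64*z - z)/z = (15 + 63*z)/z)
1/(E(125) + R) = 1/((63 + 15/125) + 2077) = 1/((63 + 15*(1/125)) + 2077) = 1/((63 + 3/25) + 2077) = 1/(1578/25 + 2077) = 1/(53503/25) = 25/53503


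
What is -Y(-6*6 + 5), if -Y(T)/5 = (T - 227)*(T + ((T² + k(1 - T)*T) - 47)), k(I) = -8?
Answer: -1458990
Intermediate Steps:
Y(T) = -5*(-227 + T)*(-47 + T² - 7*T) (Y(T) = -5*(T - 227)*(T + ((T² - 8*T) - 47)) = -5*(-227 + T)*(T + (-47 + T² - 8*T)) = -5*(-227 + T)*(-47 + T² - 7*T))
-Y(-6*6 + 5) = -(-53345 - 7710*(-6*6 + 5) - 5*(-6*6 + 5)³ + 1170*(-6*6 + 5)²) = -(-53345 - 7710*(-36 + 5) - 5*(-36 + 5)³ + 1170*(-36 + 5)²) = -(-53345 - 7710*(-31) - 5*(-31)³ + 1170*(-31)²) = -(-53345 + 239010 - 5*(-29791) + 1170*961) = -(-53345 + 239010 + 148955 + 1124370) = -1*1458990 = -1458990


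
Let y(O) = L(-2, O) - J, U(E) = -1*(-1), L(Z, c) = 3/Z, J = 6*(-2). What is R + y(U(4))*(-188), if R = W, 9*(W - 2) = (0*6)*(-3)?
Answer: -1972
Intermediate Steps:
J = -12
U(E) = 1
W = 2 (W = 2 + ((0*6)*(-3))/9 = 2 + (0*(-3))/9 = 2 + (⅑)*0 = 2 + 0 = 2)
y(O) = 21/2 (y(O) = 3/(-2) - 1*(-12) = 3*(-½) + 12 = -3/2 + 12 = 21/2)
R = 2
R + y(U(4))*(-188) = 2 + (21/2)*(-188) = 2 - 1974 = -1972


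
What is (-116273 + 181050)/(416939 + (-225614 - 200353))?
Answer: -64777/9028 ≈ -7.1751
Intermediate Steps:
(-116273 + 181050)/(416939 + (-225614 - 200353)) = 64777/(416939 - 425967) = 64777/(-9028) = 64777*(-1/9028) = -64777/9028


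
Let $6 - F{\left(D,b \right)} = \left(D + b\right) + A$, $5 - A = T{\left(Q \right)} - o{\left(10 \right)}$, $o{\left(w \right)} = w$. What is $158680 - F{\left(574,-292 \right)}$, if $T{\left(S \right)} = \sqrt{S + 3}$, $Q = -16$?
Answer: $158971 - i \sqrt{13} \approx 1.5897 \cdot 10^{5} - 3.6056 i$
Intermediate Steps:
$T{\left(S \right)} = \sqrt{3 + S}$
$A = 15 - i \sqrt{13}$ ($A = 5 - \left(\sqrt{3 - 16} - 10\right) = 5 - \left(\sqrt{-13} - 10\right) = 5 - \left(i \sqrt{13} - 10\right) = 5 - \left(-10 + i \sqrt{13}\right) = 5 + \left(10 - i \sqrt{13}\right) = 15 - i \sqrt{13} \approx 15.0 - 3.6056 i$)
$F{\left(D,b \right)} = -9 - D - b + i \sqrt{13}$ ($F{\left(D,b \right)} = 6 - \left(\left(D + b\right) + \left(15 - i \sqrt{13}\right)\right) = 6 - \left(15 + D + b - i \sqrt{13}\right) = -9 - D - b + i \sqrt{13}$)
$158680 - F{\left(574,-292 \right)} = 158680 - \left(-9 - 574 - -292 + i \sqrt{13}\right) = 158680 - \left(-9 - 574 + 292 + i \sqrt{13}\right) = 158680 - \left(-291 + i \sqrt{13}\right) = 158680 + \left(291 - i \sqrt{13}\right) = 158971 - i \sqrt{13}$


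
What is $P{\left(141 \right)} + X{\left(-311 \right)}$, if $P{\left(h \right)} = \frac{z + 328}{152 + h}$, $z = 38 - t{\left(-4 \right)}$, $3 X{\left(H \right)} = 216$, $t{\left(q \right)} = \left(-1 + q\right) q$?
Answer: $\frac{21442}{293} \approx 73.181$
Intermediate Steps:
$t{\left(q \right)} = q \left(-1 + q\right)$
$X{\left(H \right)} = 72$ ($X{\left(H \right)} = \frac{1}{3} \cdot 216 = 72$)
$z = 18$ ($z = 38 - - 4 \left(-1 - 4\right) = 38 - \left(-4\right) \left(-5\right) = 38 - 20 = 18$)
$P{\left(h \right)} = \frac{346}{152 + h}$ ($P{\left(h \right)} = \frac{18 + 328}{152 + h} = \frac{346}{152 + h}$)
$P{\left(141 \right)} + X{\left(-311 \right)} = \frac{346}{152 + 141} + 72 = \frac{346}{293} + 72 = \frac{21442}{293}$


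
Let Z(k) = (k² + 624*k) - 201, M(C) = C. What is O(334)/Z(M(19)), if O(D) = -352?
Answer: -22/751 ≈ -0.029294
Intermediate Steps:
Z(k) = -201 + k² + 624*k
O(334)/Z(M(19)) = -352/(-201 + 19² + 624*19) = -352/(-201 + 361 + 11856) = -352/12016 = -352*1/12016 = -22/751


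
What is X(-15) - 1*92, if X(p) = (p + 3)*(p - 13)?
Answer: 244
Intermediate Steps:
X(p) = (-13 + p)*(3 + p) (X(p) = (3 + p)*(-13 + p) = (-13 + p)*(3 + p))
X(-15) - 1*92 = (-39 + (-15)² - 10*(-15)) - 1*92 = (-39 + 225 + 150) - 92 = 336 - 92 = 244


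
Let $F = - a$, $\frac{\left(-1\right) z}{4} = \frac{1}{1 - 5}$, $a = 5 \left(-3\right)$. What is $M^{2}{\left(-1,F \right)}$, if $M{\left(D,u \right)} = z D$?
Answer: $1$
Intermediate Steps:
$a = -15$
$z = 1$ ($z = - \frac{4}{1 - 5} = - \frac{4}{-4} = \left(-4\right) \left(- \frac{1}{4}\right) = 1$)
$F = 15$ ($F = \left(-1\right) \left(-15\right) = 15$)
$M{\left(D,u \right)} = D$ ($M{\left(D,u \right)} = 1 D = D$)
$M^{2}{\left(-1,F \right)} = \left(-1\right)^{2} = 1$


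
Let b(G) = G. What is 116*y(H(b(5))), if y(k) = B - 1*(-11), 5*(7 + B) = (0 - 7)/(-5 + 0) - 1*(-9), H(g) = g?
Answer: 17632/25 ≈ 705.28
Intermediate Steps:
B = -123/25 (B = -7 + ((0 - 7)/(-5 + 0) - 1*(-9))/5 = -7 + (-7/(-5) + 9)/5 = -7 + (-7*(-⅕) + 9)/5 = -7 + (7/5 + 9)/5 = -7 + (⅕)*(52/5) = -7 + 52/25 = -123/25 ≈ -4.9200)
y(k) = 152/25 (y(k) = -123/25 - 1*(-11) = -123/25 + 11 = 152/25)
116*y(H(b(5))) = 116*(152/25) = 17632/25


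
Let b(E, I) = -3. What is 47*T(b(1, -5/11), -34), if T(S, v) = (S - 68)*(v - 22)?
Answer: 186872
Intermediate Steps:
T(S, v) = (-68 + S)*(-22 + v)
47*T(b(1, -5/11), -34) = 47*(1496 - 68*(-34) - 22*(-3) - 3*(-34)) = 47*(1496 + 2312 + 66 + 102) = 47*3976 = 186872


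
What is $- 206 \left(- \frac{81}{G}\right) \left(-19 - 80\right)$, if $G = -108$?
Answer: $\frac{30591}{2} \approx 15296.0$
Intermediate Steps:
$- 206 \left(- \frac{81}{G}\right) \left(-19 - 80\right) = - 206 \left(- \frac{81}{-108}\right) \left(-19 - 80\right) = - 206 \left(\left(-81\right) \left(- \frac{1}{108}\right)\right) \left(-19 - 80\right) = \left(-206\right) \frac{3}{4} \left(-99\right) = \left(- \frac{309}{2}\right) \left(-99\right) = \frac{30591}{2}$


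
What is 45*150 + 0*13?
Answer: 6750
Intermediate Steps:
45*150 + 0*13 = 6750 + 0 = 6750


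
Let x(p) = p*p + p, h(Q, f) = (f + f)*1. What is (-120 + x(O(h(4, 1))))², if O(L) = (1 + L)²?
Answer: 900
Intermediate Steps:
h(Q, f) = 2*f (h(Q, f) = (2*f)*1 = 2*f)
x(p) = p + p² (x(p) = p² + p = p + p²)
(-120 + x(O(h(4, 1))))² = (-120 + (1 + 2*1)²*(1 + (1 + 2*1)²))² = (-120 + (1 + 2)²*(1 + (1 + 2)²))² = (-120 + 3²*(1 + 3²))² = (-120 + 9*(1 + 9))² = (-120 + 9*10)² = (-120 + 90)² = (-30)² = 900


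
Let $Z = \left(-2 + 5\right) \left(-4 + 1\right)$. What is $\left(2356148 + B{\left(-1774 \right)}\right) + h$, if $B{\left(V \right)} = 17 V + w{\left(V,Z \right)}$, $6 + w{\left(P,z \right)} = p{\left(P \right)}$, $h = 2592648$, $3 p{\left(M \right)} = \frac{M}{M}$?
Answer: $\frac{14755897}{3} \approx 4.9186 \cdot 10^{6}$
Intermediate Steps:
$p{\left(M \right)} = \frac{1}{3}$ ($p{\left(M \right)} = \frac{M \frac{1}{M}}{3} = \frac{1}{3} \cdot 1 = \frac{1}{3}$)
$Z = -9$ ($Z = 3 \left(-3\right) = -9$)
$w{\left(P,z \right)} = - \frac{17}{3}$ ($w{\left(P,z \right)} = -6 + \frac{1}{3} = - \frac{17}{3}$)
$B{\left(V \right)} = - \frac{17}{3} + 17 V$ ($B{\left(V \right)} = 17 V - \frac{17}{3} = - \frac{17}{3} + 17 V$)
$\left(2356148 + B{\left(-1774 \right)}\right) + h = \left(2356148 + \left(- \frac{17}{3} + 17 \left(-1774\right)\right)\right) + 2592648 = \left(2356148 - \frac{90491}{3}\right) + 2592648 = \frac{6977953}{3} + 2592648 = \frac{14755897}{3}$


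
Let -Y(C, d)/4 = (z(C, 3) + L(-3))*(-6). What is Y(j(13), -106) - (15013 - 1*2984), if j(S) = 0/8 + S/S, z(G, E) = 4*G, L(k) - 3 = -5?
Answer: -11981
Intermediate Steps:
L(k) = -2 (L(k) = 3 - 5 = -2)
j(S) = 1 (j(S) = 0*(1/8) + 1 = 0 + 1 = 1)
Y(C, d) = -48 + 96*C (Y(C, d) = -4*(4*C - 2)*(-6) = -4*(-2 + 4*C)*(-6) = -4*(12 - 24*C) = -48 + 96*C)
Y(j(13), -106) - (15013 - 1*2984) = (-48 + 96*1) - (15013 - 1*2984) = (-48 + 96) - (15013 - 2984) = 48 - 1*12029 = 48 - 12029 = -11981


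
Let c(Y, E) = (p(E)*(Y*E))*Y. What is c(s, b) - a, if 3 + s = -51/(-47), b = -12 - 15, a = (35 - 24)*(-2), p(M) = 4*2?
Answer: -1701002/2209 ≈ -770.03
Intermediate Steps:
p(M) = 8
a = -22 (a = 11*(-2) = -22)
b = -27
s = -90/47 (s = -3 - 51/(-47) = -3 - 51*(-1/47) = -3 + 51/47 = -90/47 ≈ -1.9149)
c(Y, E) = 8*E*Y² (c(Y, E) = (8*(Y*E))*Y = (8*(E*Y))*Y = (8*E*Y)*Y = 8*E*Y²)
c(s, b) - a = 8*(-27)*(-90/47)² - 1*(-22) = 8*(-27)*(8100/2209) + 22 = -1749600/2209 + 22 = -1701002/2209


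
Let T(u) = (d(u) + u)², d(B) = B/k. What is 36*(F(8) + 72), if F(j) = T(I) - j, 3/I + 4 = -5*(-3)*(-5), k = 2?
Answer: 14379993/6241 ≈ 2304.1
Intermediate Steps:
I = -3/79 (I = 3/(-4 - 5*(-3)*(-5)) = 3/(-4 + 15*(-5)) = 3/(-4 - 75) = 3/(-79) = 3*(-1/79) = -3/79 ≈ -0.037975)
d(B) = B/2
T(u) = 9*u²/4 (T(u) = (u/2 + u)² = (3*u/2)² = 9*u²/4)
F(j) = 81/24964 - j (F(j) = 9*(-3/79)²/4 - j = (9/4)*(9/6241) - j = 81/24964 - j)
36*(F(8) + 72) = 36*((81/24964 - 1*8) + 72) = 36*((81/24964 - 8) + 72) = 36*(-199631/24964 + 72) = 36*(1597777/24964) = 14379993/6241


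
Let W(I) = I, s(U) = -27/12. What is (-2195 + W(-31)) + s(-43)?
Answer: -8913/4 ≈ -2228.3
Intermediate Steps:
s(U) = -9/4 (s(U) = -27*1/12 = -9/4)
(-2195 + W(-31)) + s(-43) = (-2195 - 31) - 9/4 = -2226 - 9/4 = -8913/4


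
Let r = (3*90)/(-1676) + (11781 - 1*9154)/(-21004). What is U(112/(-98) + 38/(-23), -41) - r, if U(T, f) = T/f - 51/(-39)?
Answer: 1255187994971/755212409588 ≈ 1.6620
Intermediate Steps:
U(T, f) = 17/13 + T/f (U(T, f) = T/f - 51*(-1/39) = T/f + 17/13 = 17/13 + T/f)
r = -2518483/8800676 (r = 270*(-1/1676) + (11781 - 9154)*(-1/21004) = -135/838 + 2627*(-1/21004) = -135/838 - 2627/21004 = -2518483/8800676 ≈ -0.28617)
U(112/(-98) + 38/(-23), -41) - r = (17/13 + (112/(-98) + 38/(-23))/(-41)) - 1*(-2518483/8800676) = (17/13 + (112*(-1/98) + 38*(-1/23))*(-1/41)) + 2518483/8800676 = (17/13 + (-8/7 - 38/23)*(-1/41)) + 2518483/8800676 = (17/13 - 450/161*(-1/41)) + 2518483/8800676 = (17/13 + 450/6601) + 2518483/8800676 = 118067/85813 + 2518483/8800676 = 1255187994971/755212409588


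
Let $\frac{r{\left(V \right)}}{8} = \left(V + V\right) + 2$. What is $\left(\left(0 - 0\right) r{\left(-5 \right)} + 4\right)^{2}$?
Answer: $16$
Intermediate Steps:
$r{\left(V \right)} = 16 + 16 V$ ($r{\left(V \right)} = 8 \left(\left(V + V\right) + 2\right) = 8 \left(2 V + 2\right) = 8 \left(2 + 2 V\right) = 16 + 16 V$)
$\left(\left(0 - 0\right) r{\left(-5 \right)} + 4\right)^{2} = \left(\left(0 - 0\right) \left(16 + 16 \left(-5\right)\right) + 4\right)^{2} = \left(\left(0 + 0\right) \left(16 - 80\right) + 4\right)^{2} = \left(0 \left(-64\right) + 4\right)^{2} = \left(0 + 4\right)^{2} = 4^{2} = 16$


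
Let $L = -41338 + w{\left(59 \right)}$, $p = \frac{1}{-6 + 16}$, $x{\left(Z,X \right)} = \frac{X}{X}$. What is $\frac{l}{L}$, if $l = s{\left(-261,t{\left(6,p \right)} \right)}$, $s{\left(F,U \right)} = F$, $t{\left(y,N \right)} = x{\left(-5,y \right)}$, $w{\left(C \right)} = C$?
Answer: $\frac{261}{41279} \approx 0.0063228$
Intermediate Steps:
$x{\left(Z,X \right)} = 1$
$p = \frac{1}{10} \approx 0.1$
$t{\left(y,N \right)} = 1$
$L = -41279$ ($L = -41338 + 59 = -41279$)
$l = -261$
$\frac{l}{L} = - \frac{261}{-41279} = \left(-261\right) \left(- \frac{1}{41279}\right) = \frac{261}{41279}$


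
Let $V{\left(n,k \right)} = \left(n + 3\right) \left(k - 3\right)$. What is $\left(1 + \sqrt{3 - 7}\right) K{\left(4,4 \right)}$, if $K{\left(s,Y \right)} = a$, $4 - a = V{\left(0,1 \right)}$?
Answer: $10 + 20 i \approx 10.0 + 20.0 i$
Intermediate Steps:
$V{\left(n,k \right)} = \left(-3 + k\right) \left(3 + n\right)$ ($V{\left(n,k \right)} = \left(3 + n\right) \left(-3 + k\right) = \left(-3 + k\right) \left(3 + n\right)$)
$a = 10$ ($a = 4 - \left(-9 - 0 + 3 \cdot 1 + 1 \cdot 0\right) = 4 - \left(-9 + 0 + 3 + 0\right) = 4 - -6 = 4 + 6 = 10$)
$K{\left(s,Y \right)} = 10$
$\left(1 + \sqrt{3 - 7}\right) K{\left(4,4 \right)} = \left(1 + \sqrt{3 - 7}\right) 10 = \left(1 + \sqrt{-4}\right) 10 = \left(1 + 2 i\right) 10 = 10 + 20 i$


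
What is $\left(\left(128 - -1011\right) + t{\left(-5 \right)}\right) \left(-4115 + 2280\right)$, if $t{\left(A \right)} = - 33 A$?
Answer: $-2392840$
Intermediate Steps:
$\left(\left(128 - -1011\right) + t{\left(-5 \right)}\right) \left(-4115 + 2280\right) = \left(\left(128 - -1011\right) - -165\right) \left(-4115 + 2280\right) = \left(\left(128 + 1011\right) + 165\right) \left(-1835\right) = \left(1139 + 165\right) \left(-1835\right) = 1304 \left(-1835\right) = -2392840$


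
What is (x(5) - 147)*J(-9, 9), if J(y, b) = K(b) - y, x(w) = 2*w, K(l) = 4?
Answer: -1781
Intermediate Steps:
J(y, b) = 4 - y
(x(5) - 147)*J(-9, 9) = (2*5 - 147)*(4 - 1*(-9)) = (10 - 147)*(4 + 9) = -137*13 = -1781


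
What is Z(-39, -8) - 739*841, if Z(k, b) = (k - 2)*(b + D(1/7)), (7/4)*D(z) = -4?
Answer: -4347541/7 ≈ -6.2108e+5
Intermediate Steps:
D(z) = -16/7 (D(z) = (4/7)*(-4) = -16/7)
Z(k, b) = (-2 + k)*(-16/7 + b) (Z(k, b) = (k - 2)*(b - 16/7) = (-2 + k)*(-16/7 + b))
Z(-39, -8) - 739*841 = (32/7 - 2*(-8) - 16/7*(-39) - 8*(-39)) - 739*841 = (32/7 + 16 + 624/7 + 312) - 621499 = 2952/7 - 621499 = -4347541/7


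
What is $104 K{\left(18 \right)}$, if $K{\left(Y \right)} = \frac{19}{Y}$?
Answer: $\frac{988}{9} \approx 109.78$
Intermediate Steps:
$104 K{\left(18 \right)} = 104 \cdot \frac{19}{18} = \frac{988}{9}$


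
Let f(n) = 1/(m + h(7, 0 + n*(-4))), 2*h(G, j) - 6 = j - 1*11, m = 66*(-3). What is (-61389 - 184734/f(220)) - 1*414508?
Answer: 117846230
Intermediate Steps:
m = -198
h(G, j) = -5/2 + j/2 (h(G, j) = 3 + (j - 1*11)/2 = 3 + (j - 11)/2 = 3 + (-11 + j)/2 = 3 + (-11/2 + j/2) = -5/2 + j/2)
f(n) = 1/(-401/2 - 2*n) (f(n) = 1/(-198 + (-5/2 + (0 + n*(-4))/2)) = 1/(-198 + (-5/2 + (0 - 4*n)/2)) = 1/(-198 + (-5/2 + (-4*n)/2)) = 1/(-198 + (-5/2 - 2*n)) = 1/(-401/2 - 2*n))
(-61389 - 184734/f(220)) - 1*414508 = (-61389 - 184734/(2/(-401 - 4*220))) - 1*414508 = (-61389 - 184734/(2/(-401 - 880))) - 414508 = (-61389 - 184734/(2/(-1281))) - 414508 = (-61389 - 184734/(2*(-1/1281))) - 414508 = (-61389 - 184734/(-2/1281)) - 414508 = (-61389 - 184734*(-1281)/2) - 414508 = (-61389 - 1*(-118322127)) - 414508 = (-61389 + 118322127) - 414508 = 118260738 - 414508 = 117846230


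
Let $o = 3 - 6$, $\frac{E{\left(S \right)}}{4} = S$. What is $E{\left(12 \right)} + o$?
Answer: $45$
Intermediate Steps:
$E{\left(S \right)} = 4 S$
$o = -3$ ($o = 3 - 6 = -3$)
$E{\left(12 \right)} + o = 4 \cdot 12 - 3 = 48 - 3 = 45$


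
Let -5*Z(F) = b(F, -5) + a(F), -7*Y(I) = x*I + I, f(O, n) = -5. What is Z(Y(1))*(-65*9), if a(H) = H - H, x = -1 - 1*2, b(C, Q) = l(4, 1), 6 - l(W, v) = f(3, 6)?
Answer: 1287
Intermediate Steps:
l(W, v) = 11 (l(W, v) = 6 - 1*(-5) = 6 + 5 = 11)
b(C, Q) = 11
x = -3 (x = -1 - 2 = -3)
a(H) = 0
Y(I) = 2*I/7 (Y(I) = -(-3*I + I)/7 = -(-2)*I/7 = 2*I/7)
Z(F) = -11/5 (Z(F) = -(11 + 0)/5 = -⅕*11 = -11/5)
Z(Y(1))*(-65*9) = -(-143)*9 = -11/5*(-585) = 1287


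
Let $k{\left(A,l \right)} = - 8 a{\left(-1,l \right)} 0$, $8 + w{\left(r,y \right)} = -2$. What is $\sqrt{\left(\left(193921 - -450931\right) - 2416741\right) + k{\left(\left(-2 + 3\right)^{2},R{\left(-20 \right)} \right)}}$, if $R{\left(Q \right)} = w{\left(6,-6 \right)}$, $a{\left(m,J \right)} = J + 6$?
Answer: $7 i \sqrt{36161} \approx 1331.1 i$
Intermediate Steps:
$a{\left(m,J \right)} = 6 + J$
$w{\left(r,y \right)} = -10$ ($w{\left(r,y \right)} = -8 - 2 = -10$)
$R{\left(Q \right)} = -10$
$k{\left(A,l \right)} = 0$ ($k{\left(A,l \right)} = - 8 \left(6 + l\right) 0 = \left(-48 - 8 l\right) 0 = 0$)
$\sqrt{\left(\left(193921 - -450931\right) - 2416741\right) + k{\left(\left(-2 + 3\right)^{2},R{\left(-20 \right)} \right)}} = \sqrt{\left(\left(193921 - -450931\right) - 2416741\right) + 0} = \sqrt{\left(\left(193921 + 450931\right) - 2416741\right) + 0} = \sqrt{\left(644852 - 2416741\right) + 0} = \sqrt{-1771889 + 0} = \sqrt{-1771889} = 7 i \sqrt{36161}$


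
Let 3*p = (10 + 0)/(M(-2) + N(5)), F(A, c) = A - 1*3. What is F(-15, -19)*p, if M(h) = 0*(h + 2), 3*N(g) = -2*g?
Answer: 18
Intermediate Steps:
N(g) = -2*g/3 (N(g) = (-2*g)/3 = -2*g/3)
F(A, c) = -3 + A (F(A, c) = A - 3 = -3 + A)
M(h) = 0 (M(h) = 0*(2 + h) = 0)
p = -1 (p = ((10 + 0)/(0 - ⅔*5))/3 = (10/(0 - 10/3))/3 = (10/(-10/3))/3 = (10*(-3/10))/3 = (⅓)*(-3) = -1)
F(-15, -19)*p = (-3 - 15)*(-1) = -18*(-1) = 18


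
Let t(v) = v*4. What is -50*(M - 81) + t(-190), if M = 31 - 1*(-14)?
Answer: 1040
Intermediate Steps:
t(v) = 4*v
M = 45 (M = 31 + 14 = 45)
-50*(M - 81) + t(-190) = -50*(45 - 81) + 4*(-190) = -50*(-36) - 760 = 1800 - 760 = 1040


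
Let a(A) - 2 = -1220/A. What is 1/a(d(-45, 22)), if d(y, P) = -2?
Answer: 1/612 ≈ 0.0016340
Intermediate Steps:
a(A) = 2 - 1220/A
1/a(d(-45, 22)) = 1/(2 - 1220/(-2)) = 1/(2 - 1220*(-½)) = 1/(2 + 610) = 1/612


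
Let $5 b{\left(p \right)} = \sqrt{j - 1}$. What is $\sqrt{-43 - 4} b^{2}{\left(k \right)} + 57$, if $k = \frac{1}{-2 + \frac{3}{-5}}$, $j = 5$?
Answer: $57 + \frac{4 i \sqrt{47}}{25} \approx 57.0 + 1.0969 i$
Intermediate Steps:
$k = - \frac{5}{13}$ ($k = \frac{1}{-2 + 3 \left(- \frac{1}{5}\right)} = \frac{1}{-2 - \frac{3}{5}} = \frac{1}{- \frac{13}{5}} = - \frac{5}{13} \approx -0.38462$)
$b{\left(p \right)} = \frac{2}{5}$ ($b{\left(p \right)} = \frac{\sqrt{5 - 1}}{5} = \frac{\sqrt{4}}{5} = \frac{1}{5} \cdot 2 = \frac{2}{5}$)
$\sqrt{-43 - 4} b^{2}{\left(k \right)} + 57 = \sqrt{-43 - 4} \left(\frac{2}{5}\right)^{2} + 57 = \sqrt{-47} \cdot \frac{4}{25} + 57 = i \sqrt{47} \cdot \frac{4}{25} + 57 = \frac{4 i \sqrt{47}}{25} + 57 = 57 + \frac{4 i \sqrt{47}}{25}$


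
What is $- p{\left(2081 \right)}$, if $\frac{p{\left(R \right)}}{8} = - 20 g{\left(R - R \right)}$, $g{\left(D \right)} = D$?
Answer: $0$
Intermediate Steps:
$p{\left(R \right)} = 0$ ($p{\left(R \right)} = 8 \left(- 20 \left(R - R\right)\right) = 8 \left(\left(-20\right) 0\right) = 8 \cdot 0 = 0$)
$- p{\left(2081 \right)} = \left(-1\right) 0 = 0$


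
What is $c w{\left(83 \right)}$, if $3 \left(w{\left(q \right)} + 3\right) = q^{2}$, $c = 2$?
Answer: $\frac{13760}{3} \approx 4586.7$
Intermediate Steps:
$w{\left(q \right)} = -3 + \frac{q^{2}}{3}$
$c w{\left(83 \right)} = 2 \left(-3 + \frac{83^{2}}{3}\right) = 2 \left(-3 + \frac{1}{3} \cdot 6889\right) = 2 \left(-3 + \frac{6889}{3}\right) = 2 \cdot \frac{6880}{3} = \frac{13760}{3}$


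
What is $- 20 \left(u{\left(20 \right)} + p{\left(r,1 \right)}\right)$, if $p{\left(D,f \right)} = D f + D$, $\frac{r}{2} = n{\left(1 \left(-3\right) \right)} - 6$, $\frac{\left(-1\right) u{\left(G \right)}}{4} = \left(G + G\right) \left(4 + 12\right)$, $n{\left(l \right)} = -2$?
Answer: $51840$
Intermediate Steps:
$u{\left(G \right)} = - 128 G$ ($u{\left(G \right)} = - 4 \left(G + G\right) \left(4 + 12\right) = - 4 \cdot 2 G 16 = - 4 \cdot 32 G = - 128 G$)
$r = -16$ ($r = 2 \left(-2 - 6\right) = 2 \left(-8\right) = -16$)
$p{\left(D,f \right)} = D + D f$
$- 20 \left(u{\left(20 \right)} + p{\left(r,1 \right)}\right) = - 20 \left(\left(-128\right) 20 - 16 \left(1 + 1\right)\right) = - 20 \left(-2560 - 32\right) = \left(-20\right) \left(-2592\right) = 51840$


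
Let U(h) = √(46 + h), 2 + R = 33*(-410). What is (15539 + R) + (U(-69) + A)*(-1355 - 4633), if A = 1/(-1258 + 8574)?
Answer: 3669306/1829 - 5988*I*√23 ≈ 2006.2 - 28717.0*I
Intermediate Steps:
A = 1/7316 ≈ 0.00013669
R = -13532 (R = -2 + 33*(-410) = -2 - 13530 = -13532)
(15539 + R) + (U(-69) + A)*(-1355 - 4633) = (15539 - 13532) + (√(46 - 69) + 1/7316)*(-1355 - 4633) = 2007 + (√(-23) + 1/7316)*(-5988) = 2007 + (I*√23 + 1/7316)*(-5988) = 2007 + (1/7316 + I*√23)*(-5988) = 2007 + (-1497/1829 - 5988*I*√23) = 3669306/1829 - 5988*I*√23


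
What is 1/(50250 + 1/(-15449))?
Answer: 15449/776312249 ≈ 1.9901e-5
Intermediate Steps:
1/(50250 + 1/(-15449)) = 1/(50250 - 1/15449) = 1/(776312249/15449) = 15449/776312249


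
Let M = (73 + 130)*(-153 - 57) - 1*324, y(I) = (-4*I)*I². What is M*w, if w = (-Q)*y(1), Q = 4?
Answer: -687264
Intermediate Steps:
y(I) = -4*I³
M = -42954 (M = 203*(-210) - 324 = -42630 - 324 = -42954)
w = 16 (w = (-1*4)*(-4*1³) = -(-16) = -4*(-4) = 16)
M*w = -42954*16 = -687264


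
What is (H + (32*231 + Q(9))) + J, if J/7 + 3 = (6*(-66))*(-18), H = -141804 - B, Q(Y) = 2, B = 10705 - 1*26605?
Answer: -68635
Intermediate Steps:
B = -15900 (B = 10705 - 26605 = -15900)
H = -125904 (H = -141804 - 1*(-15900) = -141804 + 15900 = -125904)
J = 49875 (J = -21 + 7*((6*(-66))*(-18)) = -21 + 7*(-396*(-18)) = -21 + 7*7128 = -21 + 49896 = 49875)
(H + (32*231 + Q(9))) + J = (-125904 + (32*231 + 2)) + 49875 = (-125904 + (7392 + 2)) + 49875 = (-125904 + 7394) + 49875 = -118510 + 49875 = -68635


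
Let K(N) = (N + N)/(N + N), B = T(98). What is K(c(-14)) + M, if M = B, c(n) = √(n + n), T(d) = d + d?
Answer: 197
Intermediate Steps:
T(d) = 2*d
B = 196 (B = 2*98 = 196)
c(n) = √2*√n (c(n) = √(2*n) = √2*√n)
M = 196
K(N) = 1 (K(N) = (2*N)/((2*N)) = (2*N)*(1/(2*N)) = 1)
K(c(-14)) + M = 1 + 196 = 197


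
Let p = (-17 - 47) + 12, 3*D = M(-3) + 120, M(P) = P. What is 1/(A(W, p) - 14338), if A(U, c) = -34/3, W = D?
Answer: -3/43048 ≈ -6.9690e-5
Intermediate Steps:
D = 39 (D = (-3 + 120)/3 = (1/3)*117 = 39)
p = -52 (p = -64 + 12 = -52)
W = 39
A(U, c) = -34/3 (A(U, c) = (1/3)*(-34) = -34/3)
1/(A(W, p) - 14338) = 1/(-34/3 - 14338) = 1/(-43048/3) = -3/43048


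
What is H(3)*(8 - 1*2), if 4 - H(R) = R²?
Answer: -30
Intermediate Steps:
H(R) = 4 - R²
H(3)*(8 - 1*2) = (4 - 1*3²)*(8 - 1*2) = (4 - 1*9)*(8 - 2) = (4 - 9)*6 = -5*6 = -30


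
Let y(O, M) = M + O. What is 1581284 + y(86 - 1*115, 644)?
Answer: 1581899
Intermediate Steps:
1581284 + y(86 - 1*115, 644) = 1581284 + (644 + (86 - 1*115)) = 1581284 + (644 + (86 - 115)) = 1581284 + (644 - 29) = 1581284 + 615 = 1581899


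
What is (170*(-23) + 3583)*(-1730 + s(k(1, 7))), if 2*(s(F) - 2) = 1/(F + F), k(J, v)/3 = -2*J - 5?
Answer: 15821677/28 ≈ 5.6506e+5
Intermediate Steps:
k(J, v) = -15 - 6*J (k(J, v) = 3*(-2*J - 5) = 3*(-5 - 2*J) = -15 - 6*J)
s(F) = 2 + 1/(4*F) (s(F) = 2 + 1/(2*(F + F)) = 2 + 1/(2*((2*F))) = 2 + (1/(2*F))/2 = 2 + 1/(4*F))
(170*(-23) + 3583)*(-1730 + s(k(1, 7))) = (170*(-23) + 3583)*(-1730 + (2 + 1/(4*(-15 - 6*1)))) = (-3910 + 3583)*(-1730 + (2 + 1/(4*(-15 - 6)))) = -327*(-1730 + (2 + (¼)/(-21))) = -327*(-1730 + (2 + (¼)*(-1/21))) = -327*(-1730 + (2 - 1/84)) = -327*(-1730 + 167/84) = -327*(-145153/84) = 15821677/28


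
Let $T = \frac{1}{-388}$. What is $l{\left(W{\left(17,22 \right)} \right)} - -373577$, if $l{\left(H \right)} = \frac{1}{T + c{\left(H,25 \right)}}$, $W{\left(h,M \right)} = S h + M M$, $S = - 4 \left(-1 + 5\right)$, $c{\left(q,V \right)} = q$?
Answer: $\frac{30728576523}{82255} \approx 3.7358 \cdot 10^{5}$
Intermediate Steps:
$T = - \frac{1}{388} \approx -0.0025773$
$S = -16$ ($S = \left(-4\right) 4 = -16$)
$W{\left(h,M \right)} = M^{2} - 16 h$ ($W{\left(h,M \right)} = - 16 h + M M = - 16 h + M^{2} = M^{2} - 16 h$)
$l{\left(H \right)} = \frac{1}{- \frac{1}{388} + H}$
$l{\left(W{\left(17,22 \right)} \right)} - -373577 = \frac{388}{-1 + 388 \left(22^{2} - 272\right)} - -373577 = \frac{388}{-1 + 388 \left(484 - 272\right)} + 373577 = \frac{388}{-1 + 388 \cdot 212} + 373577 = \frac{388}{-1 + 82256} + 373577 = \frac{388}{82255} + 373577 = \frac{30728576523}{82255}$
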